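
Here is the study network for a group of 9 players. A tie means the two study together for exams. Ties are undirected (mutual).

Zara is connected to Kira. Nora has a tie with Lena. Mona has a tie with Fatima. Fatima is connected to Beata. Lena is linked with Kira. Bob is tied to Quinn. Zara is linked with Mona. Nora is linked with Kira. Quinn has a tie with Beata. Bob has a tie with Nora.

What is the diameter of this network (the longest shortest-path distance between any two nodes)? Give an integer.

Eccentricity of each node (its greatest distance to any other): Beata:4, Bob:4, Fatima:4, Kira:4, Lena:4, Mona:4, Nora:4, Quinn:4, Zara:4.
The maximum eccentricity is 4, realized for instance by the pair Nora–Fatima via Nora – Bob – Quinn – Beata – Fatima. So the diameter is 4.

4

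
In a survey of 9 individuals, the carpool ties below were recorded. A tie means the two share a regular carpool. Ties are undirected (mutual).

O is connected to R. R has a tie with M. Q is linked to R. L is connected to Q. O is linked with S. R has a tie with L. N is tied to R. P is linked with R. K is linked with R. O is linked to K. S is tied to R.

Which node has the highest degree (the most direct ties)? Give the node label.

Degrees — K:2, L:2, M:1, N:1, O:3, P:1, Q:2, R:8, S:2.
The maximum is 8, attained only by R.

R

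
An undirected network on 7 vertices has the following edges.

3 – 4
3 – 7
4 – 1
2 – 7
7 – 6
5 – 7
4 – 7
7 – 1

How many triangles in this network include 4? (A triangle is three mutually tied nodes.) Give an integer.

4's neighbors: 1, 3, and 7.
Neighbor pairs that are themselves tied: 4–1–7; 4–3–7. Each forms one triangle with 4, for 2 in total.

2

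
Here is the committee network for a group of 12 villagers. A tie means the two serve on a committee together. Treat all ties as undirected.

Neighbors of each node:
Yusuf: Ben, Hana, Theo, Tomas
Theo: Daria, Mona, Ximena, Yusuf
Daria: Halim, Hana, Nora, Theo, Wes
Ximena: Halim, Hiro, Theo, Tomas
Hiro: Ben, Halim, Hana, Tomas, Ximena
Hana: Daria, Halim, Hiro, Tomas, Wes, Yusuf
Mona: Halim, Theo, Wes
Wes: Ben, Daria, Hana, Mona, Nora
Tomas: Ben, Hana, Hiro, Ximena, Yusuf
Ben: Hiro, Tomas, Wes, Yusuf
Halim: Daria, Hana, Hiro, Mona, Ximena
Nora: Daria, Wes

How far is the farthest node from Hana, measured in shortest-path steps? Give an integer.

2

Distances from Hana: Ben:2, Daria:1, Halim:1, Hiro:1, Mona:2, Nora:2, Theo:2, Tomas:1, Wes:1, Ximena:2, Yusuf:1.
The largest is 2 (to Ximena, Ben, Mona, Nora, and Theo), so the eccentricity of Hana is 2.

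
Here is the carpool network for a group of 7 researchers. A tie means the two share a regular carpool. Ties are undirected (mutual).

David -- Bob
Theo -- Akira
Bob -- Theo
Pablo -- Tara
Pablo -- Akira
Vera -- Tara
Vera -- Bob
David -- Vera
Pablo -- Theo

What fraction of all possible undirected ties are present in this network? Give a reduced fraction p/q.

3/7

There are 9 edges and 7 nodes, so the maximum possible is C(7,2) = 21.
Density = 9/21 = 3/7.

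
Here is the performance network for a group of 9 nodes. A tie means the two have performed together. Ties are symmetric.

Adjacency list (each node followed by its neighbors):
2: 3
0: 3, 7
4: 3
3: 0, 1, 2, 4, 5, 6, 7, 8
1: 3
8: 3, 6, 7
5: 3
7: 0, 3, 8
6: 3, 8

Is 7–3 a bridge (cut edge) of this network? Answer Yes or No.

Even without that edge, 7 still reaches 3 via 7 – 0 – 3, so the network stays connected. Not a bridge.

No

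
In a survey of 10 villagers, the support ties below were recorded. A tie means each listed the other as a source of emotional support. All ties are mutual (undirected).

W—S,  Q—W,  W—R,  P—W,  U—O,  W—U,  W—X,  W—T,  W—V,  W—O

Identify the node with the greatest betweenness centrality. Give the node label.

W

Unnormalized betweenness of each node: O:0, P:0, Q:0, R:0, S:0, T:0, U:0, V:0, W:35, X:0.
W has the largest value, 35, making it the main broker — the node through which the most shortest paths run.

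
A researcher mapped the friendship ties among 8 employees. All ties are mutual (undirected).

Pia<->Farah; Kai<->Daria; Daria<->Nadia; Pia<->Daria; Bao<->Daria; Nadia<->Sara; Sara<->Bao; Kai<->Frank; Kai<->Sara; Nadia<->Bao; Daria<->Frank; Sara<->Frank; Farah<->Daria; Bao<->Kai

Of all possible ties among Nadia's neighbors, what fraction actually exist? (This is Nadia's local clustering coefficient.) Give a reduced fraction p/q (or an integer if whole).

Nadia's neighbors: Bao, Daria, and Sara (k = 3).
Possible neighbor pairs: C(3,2) = 3. Edges among them: Bao–Daria, Bao–Sara → e = 2.
Clustering(Nadia) = 2/3.

2/3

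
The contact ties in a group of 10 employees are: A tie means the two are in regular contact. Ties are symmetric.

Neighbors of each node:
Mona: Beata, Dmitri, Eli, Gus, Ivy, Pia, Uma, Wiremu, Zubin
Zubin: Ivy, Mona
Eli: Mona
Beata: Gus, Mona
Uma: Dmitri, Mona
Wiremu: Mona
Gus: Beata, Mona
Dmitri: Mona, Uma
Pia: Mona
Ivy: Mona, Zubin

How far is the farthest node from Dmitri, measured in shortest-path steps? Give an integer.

2

Distances from Dmitri: Beata:2, Eli:2, Gus:2, Ivy:2, Mona:1, Pia:2, Uma:1, Wiremu:2, Zubin:2.
The largest is 2 (to Zubin, Eli, Beata, Gus, Wiremu, Ivy, and Pia), so the eccentricity of Dmitri is 2.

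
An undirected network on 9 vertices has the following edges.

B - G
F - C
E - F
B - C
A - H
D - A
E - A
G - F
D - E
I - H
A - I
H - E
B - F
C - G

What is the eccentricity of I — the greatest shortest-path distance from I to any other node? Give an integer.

4

Distances from I: A:1, B:4, C:4, D:2, E:2, F:3, G:4, H:1.
The largest is 4 (to G, B, and C), so the eccentricity of I is 4.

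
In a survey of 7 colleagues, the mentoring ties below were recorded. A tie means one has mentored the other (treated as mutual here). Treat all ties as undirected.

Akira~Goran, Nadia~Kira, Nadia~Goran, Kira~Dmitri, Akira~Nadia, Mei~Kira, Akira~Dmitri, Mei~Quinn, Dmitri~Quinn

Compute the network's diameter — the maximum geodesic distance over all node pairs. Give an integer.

3

Eccentricity of each node (its greatest distance to any other): Akira:3, Dmitri:2, Goran:3, Kira:2, Mei:3, Nadia:3, Quinn:3.
The maximum eccentricity is 3, realized for instance by the pair Nadia–Quinn via Nadia – Kira – Mei – Quinn. So the diameter is 3.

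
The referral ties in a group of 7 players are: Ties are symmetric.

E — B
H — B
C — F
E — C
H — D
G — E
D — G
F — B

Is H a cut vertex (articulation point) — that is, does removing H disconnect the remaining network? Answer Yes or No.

Even without H, every remaining node can still reach every other (the residual graph is connected), so H is not a cut vertex.

No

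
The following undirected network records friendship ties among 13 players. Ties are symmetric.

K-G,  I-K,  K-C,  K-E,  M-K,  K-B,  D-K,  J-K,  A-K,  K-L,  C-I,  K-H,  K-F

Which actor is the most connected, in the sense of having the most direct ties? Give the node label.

Degrees — A:1, B:1, C:2, D:1, E:1, F:1, G:1, H:1, I:2, J:1, K:12, L:1, M:1.
The maximum is 12, attained only by K.

K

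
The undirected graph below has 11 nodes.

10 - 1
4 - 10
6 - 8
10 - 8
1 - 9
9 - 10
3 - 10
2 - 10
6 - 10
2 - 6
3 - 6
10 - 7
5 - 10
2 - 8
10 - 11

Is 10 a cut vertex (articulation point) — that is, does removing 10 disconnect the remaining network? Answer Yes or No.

Yes

Removing 10 leaves {2, 3, 6, and 8} with no path to {4}, so the network splits into 6 components. 10 is a cut vertex.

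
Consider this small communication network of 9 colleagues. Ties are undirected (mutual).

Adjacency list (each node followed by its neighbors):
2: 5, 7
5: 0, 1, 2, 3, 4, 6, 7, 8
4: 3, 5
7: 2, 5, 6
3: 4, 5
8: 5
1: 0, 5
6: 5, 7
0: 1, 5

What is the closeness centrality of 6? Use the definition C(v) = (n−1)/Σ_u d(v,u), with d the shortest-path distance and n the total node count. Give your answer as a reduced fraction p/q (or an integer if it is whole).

Distances from 6: 0:2, 1:2, 2:2, 3:2, 4:2, 5:1, 7:1, 8:2. Sum = 14.
n = 9, so closeness = 8/14 = 4/7.

4/7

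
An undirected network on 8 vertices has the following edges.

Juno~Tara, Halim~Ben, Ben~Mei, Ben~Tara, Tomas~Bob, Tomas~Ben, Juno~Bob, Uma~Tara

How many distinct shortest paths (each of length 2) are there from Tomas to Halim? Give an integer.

The shortest distance is 2, and the only length-2 path is Tomas–Ben–Halim. So there is exactly 1 shortest path.

1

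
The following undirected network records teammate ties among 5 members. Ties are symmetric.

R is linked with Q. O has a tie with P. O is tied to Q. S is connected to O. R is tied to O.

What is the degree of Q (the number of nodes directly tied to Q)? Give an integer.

Q is directly tied to O and R. That is 2 neighbors, so the degree of Q is 2.

2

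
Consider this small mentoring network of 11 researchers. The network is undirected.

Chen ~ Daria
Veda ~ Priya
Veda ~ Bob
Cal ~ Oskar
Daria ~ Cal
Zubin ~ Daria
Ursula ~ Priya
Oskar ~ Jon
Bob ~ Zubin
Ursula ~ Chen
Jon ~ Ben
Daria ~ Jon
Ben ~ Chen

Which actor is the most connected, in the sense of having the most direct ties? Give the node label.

Degrees — Ben:2, Bob:2, Cal:2, Chen:3, Daria:4, Jon:3, Oskar:2, Priya:2, Ursula:2, Veda:2, Zubin:2.
The maximum is 4, attained only by Daria.

Daria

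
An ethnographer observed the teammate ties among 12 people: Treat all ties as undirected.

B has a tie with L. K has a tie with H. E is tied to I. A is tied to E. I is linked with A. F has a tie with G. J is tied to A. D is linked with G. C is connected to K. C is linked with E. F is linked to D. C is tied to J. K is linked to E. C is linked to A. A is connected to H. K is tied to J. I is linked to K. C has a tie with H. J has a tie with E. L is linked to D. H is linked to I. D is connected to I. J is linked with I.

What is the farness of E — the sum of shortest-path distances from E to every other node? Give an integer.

22

Distances from E: A:1, B:4, C:1, D:2, F:3, G:3, H:2, I:1, J:1, K:1, L:3.
Sum = 1 + 4 + 1 + 2 + 3 + 3 + 2 + 1 + 1 + 1 + 3 = 22.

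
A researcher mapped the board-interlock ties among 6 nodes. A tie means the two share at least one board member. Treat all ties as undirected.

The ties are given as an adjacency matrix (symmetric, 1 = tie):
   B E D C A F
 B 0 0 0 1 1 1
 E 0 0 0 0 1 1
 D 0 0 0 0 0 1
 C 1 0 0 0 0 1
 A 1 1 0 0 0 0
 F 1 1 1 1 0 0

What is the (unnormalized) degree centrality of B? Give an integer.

B is directly tied to A, C, and F. That is 3 neighbors, so the degree of B is 3.

3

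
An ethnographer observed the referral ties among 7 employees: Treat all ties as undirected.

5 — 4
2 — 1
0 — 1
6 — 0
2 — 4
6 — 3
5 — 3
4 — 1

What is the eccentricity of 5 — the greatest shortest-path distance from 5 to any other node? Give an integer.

Distances from 5: 0:3, 1:2, 2:2, 3:1, 4:1, 6:2.
The largest is 3 (to 0), so the eccentricity of 5 is 3.

3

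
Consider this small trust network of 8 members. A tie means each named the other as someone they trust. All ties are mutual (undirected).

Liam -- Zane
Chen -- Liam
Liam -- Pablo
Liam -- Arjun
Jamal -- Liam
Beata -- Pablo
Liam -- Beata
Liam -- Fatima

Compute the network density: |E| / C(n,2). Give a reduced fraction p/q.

2/7

There are 8 edges and 8 nodes, so the maximum possible is C(8,2) = 28.
Density = 8/28 = 2/7.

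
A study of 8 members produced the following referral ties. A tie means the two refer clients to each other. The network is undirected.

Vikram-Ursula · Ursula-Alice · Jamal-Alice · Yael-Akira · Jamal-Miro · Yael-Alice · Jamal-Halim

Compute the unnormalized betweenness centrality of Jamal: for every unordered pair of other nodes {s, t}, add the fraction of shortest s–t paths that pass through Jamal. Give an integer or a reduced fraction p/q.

11

Pairs whose geodesics pass through Jamal — Yael–Halim: 1; Yael–Miro: 1; Halim–Vikram: 1; Halim–Akira: 1; Halim–Miro: 1; Halim–Ursula: 1; Halim–Alice: 1; Vikram–Miro: 1; Akira–Miro: 1; Miro–Ursula: 1; Miro–Alice: 1.
All other pairs contribute 0.
Summing the contributions gives betweenness(Jamal) = 11.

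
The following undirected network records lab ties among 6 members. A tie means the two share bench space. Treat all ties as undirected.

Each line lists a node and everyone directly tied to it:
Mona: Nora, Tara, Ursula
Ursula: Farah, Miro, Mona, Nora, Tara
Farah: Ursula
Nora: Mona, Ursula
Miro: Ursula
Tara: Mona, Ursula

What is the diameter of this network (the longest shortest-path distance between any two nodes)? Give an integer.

Eccentricity of each node (its greatest distance to any other): Farah:2, Miro:2, Mona:2, Nora:2, Tara:2, Ursula:1.
The maximum eccentricity is 2, realized for instance by the pair Miro–Tara via Miro – Ursula – Tara. So the diameter is 2.

2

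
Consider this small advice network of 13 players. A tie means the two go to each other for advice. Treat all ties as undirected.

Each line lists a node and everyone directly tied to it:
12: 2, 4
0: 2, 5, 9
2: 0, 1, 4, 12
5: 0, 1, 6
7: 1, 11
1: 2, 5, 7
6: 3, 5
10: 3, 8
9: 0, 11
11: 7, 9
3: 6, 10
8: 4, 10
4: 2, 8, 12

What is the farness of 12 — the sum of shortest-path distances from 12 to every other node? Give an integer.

Distances from 12: 0:2, 1:2, 2:1, 3:4, 4:1, 5:3, 6:4, 7:3, 8:2, 9:3, 10:3, 11:4.
Sum = 2 + 2 + 1 + 4 + 1 + 3 + 4 + 3 + 2 + 3 + 3 + 4 = 32.

32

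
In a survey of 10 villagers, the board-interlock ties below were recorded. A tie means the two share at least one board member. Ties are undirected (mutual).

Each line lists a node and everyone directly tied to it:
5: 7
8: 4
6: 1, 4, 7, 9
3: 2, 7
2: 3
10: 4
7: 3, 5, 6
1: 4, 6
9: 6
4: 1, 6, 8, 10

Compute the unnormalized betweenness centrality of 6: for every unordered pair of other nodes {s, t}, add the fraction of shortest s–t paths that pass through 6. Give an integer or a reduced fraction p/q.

Pairs whose geodesics pass through 6 — 2–10: 1; 2–4: 1; 2–1: 1; 2–8: 1; 2–9: 1; 10–3: 1; 10–5: 1; 10–9: 1; 10–7: 1; 4–3: 1; 4–5: 1; 4–9: 1; 4–7: 1; 3–1: 1 … (+10 more pairs).
All other pairs contribute 0.
Summing the contributions gives betweenness(6) = 24.

24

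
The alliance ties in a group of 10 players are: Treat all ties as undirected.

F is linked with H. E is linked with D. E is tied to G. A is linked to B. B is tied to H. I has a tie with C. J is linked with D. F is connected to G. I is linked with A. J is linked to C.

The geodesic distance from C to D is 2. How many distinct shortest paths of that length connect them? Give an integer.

The shortest distance is 2, and the only length-2 path is C–J–D. So there is exactly 1 shortest path.

1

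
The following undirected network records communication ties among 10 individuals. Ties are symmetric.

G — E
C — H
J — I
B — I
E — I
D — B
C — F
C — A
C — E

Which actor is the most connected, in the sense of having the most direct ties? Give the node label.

C

Degrees — A:1, B:2, C:4, D:1, E:3, F:1, G:1, H:1, I:3, J:1.
The maximum is 4, attained only by C.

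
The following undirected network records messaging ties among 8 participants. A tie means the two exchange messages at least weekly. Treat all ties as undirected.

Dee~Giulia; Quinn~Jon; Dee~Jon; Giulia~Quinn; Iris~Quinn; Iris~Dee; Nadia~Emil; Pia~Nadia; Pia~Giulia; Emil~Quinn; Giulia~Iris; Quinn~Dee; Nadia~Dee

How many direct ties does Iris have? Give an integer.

3

Iris is directly tied to Dee, Giulia, and Quinn. That is 3 neighbors, so the degree of Iris is 3.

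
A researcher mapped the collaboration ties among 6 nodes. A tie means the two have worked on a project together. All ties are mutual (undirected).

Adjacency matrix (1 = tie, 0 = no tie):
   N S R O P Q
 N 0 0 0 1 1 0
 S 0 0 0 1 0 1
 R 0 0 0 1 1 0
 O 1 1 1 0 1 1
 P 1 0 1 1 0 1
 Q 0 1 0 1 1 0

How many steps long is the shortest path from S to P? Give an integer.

2

One shortest route is S – O – P, which uses 2 edges, and S and P are not directly tied, so nothing shorter exists. So d(S,P) = 2.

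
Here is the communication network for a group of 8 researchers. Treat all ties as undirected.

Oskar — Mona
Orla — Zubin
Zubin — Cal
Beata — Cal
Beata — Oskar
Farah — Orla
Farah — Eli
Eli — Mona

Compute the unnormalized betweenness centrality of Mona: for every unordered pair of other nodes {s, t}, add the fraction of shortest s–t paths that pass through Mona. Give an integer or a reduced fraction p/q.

Pairs whose geodesics pass through Mona — Eli–Cal: 1/2; Eli–Beata: 1; Eli–Oskar: 1; Farah–Beata: 1/2; Farah–Oskar: 1; Orla–Oskar: 1/2.
All other pairs contribute 0.
Summing the contributions gives betweenness(Mona) = 9/2.

9/2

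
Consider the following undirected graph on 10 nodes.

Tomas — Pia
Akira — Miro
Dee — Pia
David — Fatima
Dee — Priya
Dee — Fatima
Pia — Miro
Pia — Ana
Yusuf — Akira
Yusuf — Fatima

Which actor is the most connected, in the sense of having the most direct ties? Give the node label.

Pia

Degrees — Akira:2, Ana:1, David:1, Dee:3, Fatima:3, Miro:2, Pia:4, Priya:1, Tomas:1, Yusuf:2.
The maximum is 4, attained only by Pia.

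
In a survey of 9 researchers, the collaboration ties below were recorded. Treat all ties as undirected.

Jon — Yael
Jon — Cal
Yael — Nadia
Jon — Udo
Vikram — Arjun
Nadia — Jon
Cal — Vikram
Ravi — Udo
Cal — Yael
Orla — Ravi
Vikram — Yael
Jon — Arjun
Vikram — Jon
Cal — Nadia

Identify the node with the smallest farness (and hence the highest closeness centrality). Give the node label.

Farness (sum of distances to all others) for each node — Arjun:17, Cal:15, Jon:11, Nadia:16, Orla:26, Ravi:19, Udo:14, Vikram:15, Yael:15.
The smallest farness is 11, for Jon, so Jon has the highest closeness.

Jon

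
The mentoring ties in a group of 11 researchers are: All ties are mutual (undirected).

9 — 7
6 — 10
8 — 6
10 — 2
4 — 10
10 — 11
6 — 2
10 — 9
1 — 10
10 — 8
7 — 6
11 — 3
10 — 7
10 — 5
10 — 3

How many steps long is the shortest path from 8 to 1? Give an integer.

2

One shortest route is 8 – 10 – 1, which uses 2 edges, and 8 and 1 are not directly tied, so nothing shorter exists. So d(8,1) = 2.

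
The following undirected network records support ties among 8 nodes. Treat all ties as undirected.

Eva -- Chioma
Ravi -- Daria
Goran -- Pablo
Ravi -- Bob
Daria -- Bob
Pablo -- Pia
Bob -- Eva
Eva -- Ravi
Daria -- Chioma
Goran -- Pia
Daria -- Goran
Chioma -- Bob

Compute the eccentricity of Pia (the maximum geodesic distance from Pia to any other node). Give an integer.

Distances from Pia: Bob:3, Chioma:3, Daria:2, Eva:4, Goran:1, Pablo:1, Ravi:3.
The largest is 4 (to Eva), so the eccentricity of Pia is 4.

4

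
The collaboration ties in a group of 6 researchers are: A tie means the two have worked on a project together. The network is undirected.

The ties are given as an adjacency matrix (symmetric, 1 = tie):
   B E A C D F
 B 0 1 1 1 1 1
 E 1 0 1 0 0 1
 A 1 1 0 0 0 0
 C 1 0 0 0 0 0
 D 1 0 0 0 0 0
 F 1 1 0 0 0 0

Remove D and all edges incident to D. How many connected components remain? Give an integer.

D's neighbors (B) remain reachable from one another through other ties, so the rest of the network stays in one piece.

1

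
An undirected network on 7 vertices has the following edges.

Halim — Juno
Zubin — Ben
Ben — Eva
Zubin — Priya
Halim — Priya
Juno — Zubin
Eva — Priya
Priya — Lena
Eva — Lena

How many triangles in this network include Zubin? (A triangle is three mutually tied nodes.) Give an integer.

0

Zubin's neighbors are Ben, Juno, and Priya, but none of them are tied to each other, so no triangle contains Zubin.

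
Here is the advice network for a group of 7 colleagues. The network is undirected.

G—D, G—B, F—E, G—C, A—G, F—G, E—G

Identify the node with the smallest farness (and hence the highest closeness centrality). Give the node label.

G

Farness (sum of distances to all others) for each node — A:11, B:11, C:11, D:11, E:10, F:10, G:6.
The smallest farness is 6, for G, so G has the highest closeness.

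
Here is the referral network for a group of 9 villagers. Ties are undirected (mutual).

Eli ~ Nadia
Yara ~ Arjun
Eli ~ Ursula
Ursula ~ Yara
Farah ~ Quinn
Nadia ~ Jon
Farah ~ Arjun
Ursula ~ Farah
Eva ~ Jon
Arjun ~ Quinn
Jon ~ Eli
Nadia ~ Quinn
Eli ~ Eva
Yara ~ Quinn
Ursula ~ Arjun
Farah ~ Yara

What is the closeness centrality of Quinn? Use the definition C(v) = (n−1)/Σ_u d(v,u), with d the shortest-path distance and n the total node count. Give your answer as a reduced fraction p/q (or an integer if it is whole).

8/13

Distances from Quinn: Arjun:1, Eli:2, Eva:3, Farah:1, Jon:2, Nadia:1, Ursula:2, Yara:1. Sum = 13.
n = 9, so closeness = 8/13.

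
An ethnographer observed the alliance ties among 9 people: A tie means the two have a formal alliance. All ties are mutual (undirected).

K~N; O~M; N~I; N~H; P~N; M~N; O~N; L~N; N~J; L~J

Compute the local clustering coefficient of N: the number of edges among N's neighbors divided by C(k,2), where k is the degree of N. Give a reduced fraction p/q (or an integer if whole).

N's neighbors: H, I, J, K, L, M, O, and P (k = 8).
Possible neighbor pairs: C(8,2) = 28. Edges among them: J–L, M–O → e = 2.
Clustering(N) = 2/28 = 1/14.

1/14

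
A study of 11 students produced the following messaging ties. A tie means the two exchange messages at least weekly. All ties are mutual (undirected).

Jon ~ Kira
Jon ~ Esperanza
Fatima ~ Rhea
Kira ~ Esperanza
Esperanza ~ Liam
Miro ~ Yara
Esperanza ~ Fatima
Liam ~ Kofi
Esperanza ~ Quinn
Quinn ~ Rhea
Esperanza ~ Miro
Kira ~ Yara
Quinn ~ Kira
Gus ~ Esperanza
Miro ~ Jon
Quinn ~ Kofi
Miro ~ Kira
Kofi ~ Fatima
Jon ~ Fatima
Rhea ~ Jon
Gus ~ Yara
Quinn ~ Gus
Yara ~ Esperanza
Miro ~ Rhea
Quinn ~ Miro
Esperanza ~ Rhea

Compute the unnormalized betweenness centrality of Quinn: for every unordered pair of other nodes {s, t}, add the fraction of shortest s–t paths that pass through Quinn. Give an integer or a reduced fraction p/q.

71/12

Pairs whose geodesics pass through Quinn — Esperanza–Kofi: 1/3; Miro–Kofi: 1; Miro–Gus: 1/3; Rhea–Kira: 1/4; Rhea–Kofi: 1/2; Rhea–Gus: 1/2; Yara–Kofi: 4/6; Kira–Kofi: 1; Kira–Gus: 1/3; Kofi–Gus: 1.
All other pairs contribute 0.
Summing the contributions gives betweenness(Quinn) = 71/12.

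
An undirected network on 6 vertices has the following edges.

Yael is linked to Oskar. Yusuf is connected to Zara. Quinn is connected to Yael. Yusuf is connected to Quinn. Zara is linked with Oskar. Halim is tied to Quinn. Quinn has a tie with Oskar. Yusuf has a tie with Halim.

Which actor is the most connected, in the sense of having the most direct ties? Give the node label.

Quinn

Degrees — Halim:2, Oskar:3, Quinn:4, Yael:2, Yusuf:3, Zara:2.
The maximum is 4, attained only by Quinn.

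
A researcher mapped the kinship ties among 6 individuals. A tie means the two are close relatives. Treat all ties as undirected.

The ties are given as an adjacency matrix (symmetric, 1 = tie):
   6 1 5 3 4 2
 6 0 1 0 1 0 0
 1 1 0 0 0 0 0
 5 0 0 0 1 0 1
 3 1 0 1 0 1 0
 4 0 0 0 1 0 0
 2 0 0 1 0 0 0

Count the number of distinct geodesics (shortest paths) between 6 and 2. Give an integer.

1

The shortest distance is 3, and the only length-3 path is 6–3–5–2. So there is exactly 1 shortest path.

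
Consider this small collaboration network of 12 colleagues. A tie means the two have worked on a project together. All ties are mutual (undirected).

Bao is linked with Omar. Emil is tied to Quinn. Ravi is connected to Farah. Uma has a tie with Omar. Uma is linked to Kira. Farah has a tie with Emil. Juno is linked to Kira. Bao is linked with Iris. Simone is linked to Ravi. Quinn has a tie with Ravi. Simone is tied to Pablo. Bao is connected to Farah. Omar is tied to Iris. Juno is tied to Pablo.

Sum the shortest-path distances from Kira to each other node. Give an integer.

33

Distances from Kira: Bao:3, Emil:5, Farah:4, Iris:3, Juno:1, Omar:2, Pablo:2, Quinn:5, Ravi:4, Simone:3, Uma:1.
Sum = 3 + 5 + 4 + 3 + 1 + 2 + 2 + 5 + 4 + 3 + 1 = 33.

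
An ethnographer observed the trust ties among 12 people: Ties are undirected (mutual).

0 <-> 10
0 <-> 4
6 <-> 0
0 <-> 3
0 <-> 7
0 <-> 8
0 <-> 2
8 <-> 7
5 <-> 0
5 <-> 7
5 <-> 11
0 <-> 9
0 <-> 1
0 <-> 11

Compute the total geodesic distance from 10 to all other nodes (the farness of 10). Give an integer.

21

Distances from 10: 0:1, 1:2, 2:2, 3:2, 4:2, 5:2, 6:2, 7:2, 8:2, 9:2, 11:2.
Sum = 1 + 2 + 2 + 2 + 2 + 2 + 2 + 2 + 2 + 2 + 2 = 21.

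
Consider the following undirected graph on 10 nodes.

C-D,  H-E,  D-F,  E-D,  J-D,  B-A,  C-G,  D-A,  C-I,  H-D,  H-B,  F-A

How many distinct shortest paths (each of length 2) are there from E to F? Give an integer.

1

The shortest distance is 2, and the only length-2 path is E–D–F. So there is exactly 1 shortest path.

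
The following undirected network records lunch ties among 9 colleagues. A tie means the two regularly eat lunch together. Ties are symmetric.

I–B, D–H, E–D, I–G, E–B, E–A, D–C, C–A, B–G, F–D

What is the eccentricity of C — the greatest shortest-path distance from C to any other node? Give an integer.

4

Distances from C: A:1, B:3, D:1, E:2, F:2, G:4, H:2, I:4.
The largest is 4 (to I and G), so the eccentricity of C is 4.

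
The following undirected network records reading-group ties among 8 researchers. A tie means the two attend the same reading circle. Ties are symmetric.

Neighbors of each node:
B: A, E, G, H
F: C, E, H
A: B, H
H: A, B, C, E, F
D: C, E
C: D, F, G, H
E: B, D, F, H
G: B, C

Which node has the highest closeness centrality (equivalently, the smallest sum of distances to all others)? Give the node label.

Farness (sum of distances to all others) for each node — A:13, B:10, C:10, D:13, E:10, F:11, G:12, H:9.
The smallest farness is 9, for H, so H has the highest closeness.

H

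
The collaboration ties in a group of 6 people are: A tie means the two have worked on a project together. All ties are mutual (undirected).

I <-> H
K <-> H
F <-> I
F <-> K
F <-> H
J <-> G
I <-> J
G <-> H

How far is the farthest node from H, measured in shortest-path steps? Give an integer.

Distances from H: F:1, G:1, I:1, J:2, K:1.
The largest is 2 (to J), so the eccentricity of H is 2.

2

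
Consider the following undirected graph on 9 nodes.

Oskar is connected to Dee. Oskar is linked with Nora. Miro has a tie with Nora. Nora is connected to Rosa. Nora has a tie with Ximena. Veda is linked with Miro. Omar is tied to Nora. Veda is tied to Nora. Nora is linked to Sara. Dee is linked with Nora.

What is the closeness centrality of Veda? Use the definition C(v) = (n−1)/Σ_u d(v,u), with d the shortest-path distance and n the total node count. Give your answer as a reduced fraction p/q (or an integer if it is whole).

4/7

Distances from Veda: Dee:2, Miro:1, Nora:1, Omar:2, Oskar:2, Rosa:2, Sara:2, Ximena:2. Sum = 14.
n = 9, so closeness = 8/14 = 4/7.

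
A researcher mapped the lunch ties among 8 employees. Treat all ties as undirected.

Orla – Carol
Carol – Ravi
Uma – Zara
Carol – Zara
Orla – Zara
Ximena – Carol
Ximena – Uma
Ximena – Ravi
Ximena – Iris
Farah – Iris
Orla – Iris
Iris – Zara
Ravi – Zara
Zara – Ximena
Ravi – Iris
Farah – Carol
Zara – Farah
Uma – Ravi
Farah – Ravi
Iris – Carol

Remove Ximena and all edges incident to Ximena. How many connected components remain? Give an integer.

Ximena's neighbors (Carol, Iris, Ravi, Uma, and Zara) remain reachable from one another through other ties, so the rest of the network stays in one piece.

1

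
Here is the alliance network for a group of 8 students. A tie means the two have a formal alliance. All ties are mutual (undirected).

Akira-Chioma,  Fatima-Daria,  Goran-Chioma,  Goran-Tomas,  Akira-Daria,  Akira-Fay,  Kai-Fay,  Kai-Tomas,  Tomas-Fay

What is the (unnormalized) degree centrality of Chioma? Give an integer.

2

Chioma is directly tied to Akira and Goran. That is 2 neighbors, so the degree of Chioma is 2.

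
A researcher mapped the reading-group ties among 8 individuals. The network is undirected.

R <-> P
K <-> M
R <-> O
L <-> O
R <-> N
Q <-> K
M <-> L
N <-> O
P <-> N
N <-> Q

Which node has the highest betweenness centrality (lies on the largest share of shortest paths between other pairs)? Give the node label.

N

Unnormalized betweenness of each node: K:7/3, L:11/3, M:2, N:23/3, O:17/3, P:0, Q:13/3, R:4/3.
N has the largest value, 23/3, making it the main broker — the node through which the most shortest paths run.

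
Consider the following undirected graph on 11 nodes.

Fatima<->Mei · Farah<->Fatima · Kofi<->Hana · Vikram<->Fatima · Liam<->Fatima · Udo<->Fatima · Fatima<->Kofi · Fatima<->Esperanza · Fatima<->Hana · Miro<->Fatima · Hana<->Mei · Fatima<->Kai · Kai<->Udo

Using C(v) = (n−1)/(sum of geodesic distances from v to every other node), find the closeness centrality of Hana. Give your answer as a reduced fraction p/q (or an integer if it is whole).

10/17

Distances from Hana: Esperanza:2, Farah:2, Fatima:1, Kai:2, Kofi:1, Liam:2, Mei:1, Miro:2, Udo:2, Vikram:2. Sum = 17.
n = 11, so closeness = 10/17.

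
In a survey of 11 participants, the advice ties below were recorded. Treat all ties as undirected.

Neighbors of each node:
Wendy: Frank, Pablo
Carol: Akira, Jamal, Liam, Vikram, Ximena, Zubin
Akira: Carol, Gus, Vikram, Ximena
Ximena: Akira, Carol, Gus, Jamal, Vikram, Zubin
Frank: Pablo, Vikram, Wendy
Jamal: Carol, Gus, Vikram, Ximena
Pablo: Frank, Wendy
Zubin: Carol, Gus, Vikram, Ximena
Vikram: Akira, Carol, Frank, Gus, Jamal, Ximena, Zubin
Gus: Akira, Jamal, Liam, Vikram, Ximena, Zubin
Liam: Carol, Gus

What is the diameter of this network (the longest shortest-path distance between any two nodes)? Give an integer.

Eccentricity of each node (its greatest distance to any other): Akira:3, Carol:3, Frank:3, Gus:3, Jamal:3, Liam:4, Pablo:4, Vikram:2, Wendy:4, Ximena:3, Zubin:3.
The maximum eccentricity is 4, realized for instance by the pair Liam–Wendy via Liam – Carol – Vikram – Frank – Wendy. So the diameter is 4.

4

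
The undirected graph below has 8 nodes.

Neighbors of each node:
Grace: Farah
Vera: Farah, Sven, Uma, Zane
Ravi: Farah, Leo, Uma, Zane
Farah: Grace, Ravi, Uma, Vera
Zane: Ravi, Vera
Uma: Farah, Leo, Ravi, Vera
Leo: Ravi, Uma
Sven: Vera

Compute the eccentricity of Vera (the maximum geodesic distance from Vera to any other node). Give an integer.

Distances from Vera: Farah:1, Grace:2, Leo:2, Ravi:2, Sven:1, Uma:1, Zane:1.
The largest is 2 (to Ravi, Grace, and Leo), so the eccentricity of Vera is 2.

2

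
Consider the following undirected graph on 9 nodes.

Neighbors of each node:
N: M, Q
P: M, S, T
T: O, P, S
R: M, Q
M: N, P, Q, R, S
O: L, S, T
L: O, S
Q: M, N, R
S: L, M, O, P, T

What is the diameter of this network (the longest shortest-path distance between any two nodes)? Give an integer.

Eccentricity of each node (its greatest distance to any other): L:3, M:2, N:3, O:3, P:2, Q:3, R:3, S:2, T:3.
The maximum eccentricity is 3, realized for instance by the pair T–N via T – S – M – N. So the diameter is 3.

3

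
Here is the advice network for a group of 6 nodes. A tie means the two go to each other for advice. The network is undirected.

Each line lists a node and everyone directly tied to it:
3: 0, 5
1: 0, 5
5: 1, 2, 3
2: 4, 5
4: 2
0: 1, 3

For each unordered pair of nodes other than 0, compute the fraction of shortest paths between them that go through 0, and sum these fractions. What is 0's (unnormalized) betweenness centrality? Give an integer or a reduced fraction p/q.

1/2

Pairs whose geodesics pass through 0 — 1–3: 1/2.
All other pairs contribute 0.
Summing the contributions gives betweenness(0) = 1/2.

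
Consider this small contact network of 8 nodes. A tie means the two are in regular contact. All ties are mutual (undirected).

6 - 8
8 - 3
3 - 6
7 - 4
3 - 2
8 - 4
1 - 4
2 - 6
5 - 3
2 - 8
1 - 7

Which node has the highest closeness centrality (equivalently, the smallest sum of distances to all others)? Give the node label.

8

Farness (sum of distances to all others) for each node — 1:17, 2:13, 3:12, 4:12, 5:18, 6:13, 7:17, 8:10.
The smallest farness is 10, for 8, so 8 has the highest closeness.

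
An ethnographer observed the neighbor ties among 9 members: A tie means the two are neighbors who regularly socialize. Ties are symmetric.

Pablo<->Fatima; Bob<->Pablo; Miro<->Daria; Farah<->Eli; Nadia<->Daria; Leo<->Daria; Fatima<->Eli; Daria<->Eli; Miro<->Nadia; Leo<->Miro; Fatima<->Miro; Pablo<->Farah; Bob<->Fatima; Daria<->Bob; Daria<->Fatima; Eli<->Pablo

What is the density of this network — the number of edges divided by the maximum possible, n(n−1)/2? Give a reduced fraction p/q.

There are 16 edges and 9 nodes, so the maximum possible is C(9,2) = 36.
Density = 16/36 = 4/9.

4/9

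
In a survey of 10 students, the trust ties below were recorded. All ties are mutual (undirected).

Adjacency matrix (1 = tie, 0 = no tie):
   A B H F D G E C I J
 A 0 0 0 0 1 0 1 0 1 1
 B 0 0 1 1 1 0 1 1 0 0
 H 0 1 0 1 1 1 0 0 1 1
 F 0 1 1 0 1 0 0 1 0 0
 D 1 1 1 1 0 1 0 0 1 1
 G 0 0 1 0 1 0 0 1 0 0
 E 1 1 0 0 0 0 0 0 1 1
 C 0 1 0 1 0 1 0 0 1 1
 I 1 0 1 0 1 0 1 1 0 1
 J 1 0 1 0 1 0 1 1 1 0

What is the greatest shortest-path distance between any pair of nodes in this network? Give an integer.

3

Eccentricity of each node (its greatest distance to any other): A:2, B:2, C:2, D:2, E:3, F:2, G:3, H:2, I:2, J:2.
The maximum eccentricity is 3, realized for instance by the pair G–E via G – D – A – E. So the diameter is 3.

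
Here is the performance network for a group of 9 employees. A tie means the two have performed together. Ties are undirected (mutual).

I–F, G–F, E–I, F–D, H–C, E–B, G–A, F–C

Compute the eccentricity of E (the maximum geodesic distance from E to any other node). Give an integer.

Distances from E: A:4, B:1, C:3, D:3, F:2, G:3, H:4, I:1.
The largest is 4 (to A and H), so the eccentricity of E is 4.

4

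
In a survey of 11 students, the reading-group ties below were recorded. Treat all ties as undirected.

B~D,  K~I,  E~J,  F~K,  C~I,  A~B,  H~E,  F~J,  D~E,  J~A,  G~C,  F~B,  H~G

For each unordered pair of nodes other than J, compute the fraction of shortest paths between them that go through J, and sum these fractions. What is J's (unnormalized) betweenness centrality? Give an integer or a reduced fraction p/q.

Pairs whose geodesics pass through J — C–A: 2/3; G–A: 1; G–F: 1/2; H–A: 1; H–F: 1; H–K: 1/2; E–A: 1; E–F: 1; E–K: 1; E–I: 1/2; A–F: 1/2; A–K: 1/2; A–I: 1/2.
All other pairs contribute 0.
Summing the contributions gives betweenness(J) = 29/3.

29/3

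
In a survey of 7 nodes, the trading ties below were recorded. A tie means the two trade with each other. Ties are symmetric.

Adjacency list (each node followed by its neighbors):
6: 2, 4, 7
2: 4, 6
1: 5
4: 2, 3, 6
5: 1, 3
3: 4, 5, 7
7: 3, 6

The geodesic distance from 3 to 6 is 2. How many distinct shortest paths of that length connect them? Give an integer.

2

The shortest distance is 2. The length-2 paths are: 3–4–6; 3–7–6.
That gives 2 distinct shortest paths.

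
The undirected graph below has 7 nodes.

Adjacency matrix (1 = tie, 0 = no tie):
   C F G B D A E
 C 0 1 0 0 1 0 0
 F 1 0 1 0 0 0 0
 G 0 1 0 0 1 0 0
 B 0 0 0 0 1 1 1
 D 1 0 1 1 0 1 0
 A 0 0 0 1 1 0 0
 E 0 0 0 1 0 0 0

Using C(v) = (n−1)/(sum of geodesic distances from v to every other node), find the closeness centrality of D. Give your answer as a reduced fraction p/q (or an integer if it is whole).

Distances from D: A:1, B:1, C:1, E:2, F:2, G:1. Sum = 8.
n = 7, so closeness = 6/8 = 3/4.

3/4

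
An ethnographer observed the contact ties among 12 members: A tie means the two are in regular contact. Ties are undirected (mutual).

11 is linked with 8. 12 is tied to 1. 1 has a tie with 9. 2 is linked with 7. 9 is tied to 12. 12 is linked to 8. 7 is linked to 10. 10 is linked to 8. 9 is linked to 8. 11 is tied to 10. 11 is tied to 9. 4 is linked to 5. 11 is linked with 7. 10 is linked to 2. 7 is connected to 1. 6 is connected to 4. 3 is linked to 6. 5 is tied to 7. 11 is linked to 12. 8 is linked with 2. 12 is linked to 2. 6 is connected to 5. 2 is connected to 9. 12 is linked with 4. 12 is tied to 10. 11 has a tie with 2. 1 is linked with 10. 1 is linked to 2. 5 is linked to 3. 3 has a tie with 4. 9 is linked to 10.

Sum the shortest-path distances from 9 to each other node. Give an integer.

Distances from 9: 1:1, 2:1, 3:3, 4:2, 5:3, 6:3, 7:2, 8:1, 10:1, 11:1, 12:1.
Sum = 1 + 1 + 3 + 2 + 3 + 3 + 2 + 1 + 1 + 1 + 1 = 19.

19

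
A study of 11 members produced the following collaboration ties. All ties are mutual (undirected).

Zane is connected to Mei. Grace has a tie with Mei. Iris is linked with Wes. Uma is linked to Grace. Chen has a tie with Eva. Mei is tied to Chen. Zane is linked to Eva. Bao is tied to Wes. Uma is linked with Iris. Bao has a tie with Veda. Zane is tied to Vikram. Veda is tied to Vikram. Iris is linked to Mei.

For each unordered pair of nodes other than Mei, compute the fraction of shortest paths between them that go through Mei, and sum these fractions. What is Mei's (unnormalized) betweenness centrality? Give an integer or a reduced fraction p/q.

20

Pairs whose geodesics pass through Mei — Uma–Chen: 2/2; Uma–Eva: 4/4; Uma–Zane: 2/2; Uma–Vikram: 2/2; Grace–Chen: 1; Grace–Eva: 2/2; Grace–Zane: 1; Grace–Vikram: 1; Grace–Veda: 1; Grace–Bao: 1/2; Grace–Wes: 1/2; Grace–Iris: 1/2; Chen–Zane: 1/2; Chen–Vikram: 1/2 … (+9 more pairs).
All other pairs contribute 0.
Summing the contributions gives betweenness(Mei) = 20.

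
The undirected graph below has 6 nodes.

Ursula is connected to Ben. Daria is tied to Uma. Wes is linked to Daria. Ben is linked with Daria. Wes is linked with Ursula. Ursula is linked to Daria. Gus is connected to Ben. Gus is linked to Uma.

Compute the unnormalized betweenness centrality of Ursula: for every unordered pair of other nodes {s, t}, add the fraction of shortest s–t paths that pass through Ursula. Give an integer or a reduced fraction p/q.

5/6

Pairs whose geodesics pass through Ursula — Wes–Gus: 1/3; Wes–Ben: 1/2.
All other pairs contribute 0.
Summing the contributions gives betweenness(Ursula) = 5/6.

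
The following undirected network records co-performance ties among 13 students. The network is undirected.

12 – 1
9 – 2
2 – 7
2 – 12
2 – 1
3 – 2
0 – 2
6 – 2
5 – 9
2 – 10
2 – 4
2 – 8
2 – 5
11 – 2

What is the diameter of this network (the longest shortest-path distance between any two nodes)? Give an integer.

2

Eccentricity of each node (its greatest distance to any other): 0:2, 1:2, 2:1, 3:2, 4:2, 5:2, 6:2, 7:2, 8:2, 9:2, 10:2, 11:2, 12:2.
The maximum eccentricity is 2, realized for instance by the pair 1–4 via 1 – 2 – 4. So the diameter is 2.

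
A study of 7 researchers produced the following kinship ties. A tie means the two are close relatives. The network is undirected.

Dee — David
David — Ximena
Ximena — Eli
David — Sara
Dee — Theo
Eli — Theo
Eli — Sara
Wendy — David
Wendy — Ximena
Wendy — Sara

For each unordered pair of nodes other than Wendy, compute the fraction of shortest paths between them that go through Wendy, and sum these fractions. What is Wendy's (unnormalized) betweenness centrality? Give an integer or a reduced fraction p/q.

Pairs whose geodesics pass through Wendy — Ximena–Sara: 1/3.
All other pairs contribute 0.
Summing the contributions gives betweenness(Wendy) = 1/3.

1/3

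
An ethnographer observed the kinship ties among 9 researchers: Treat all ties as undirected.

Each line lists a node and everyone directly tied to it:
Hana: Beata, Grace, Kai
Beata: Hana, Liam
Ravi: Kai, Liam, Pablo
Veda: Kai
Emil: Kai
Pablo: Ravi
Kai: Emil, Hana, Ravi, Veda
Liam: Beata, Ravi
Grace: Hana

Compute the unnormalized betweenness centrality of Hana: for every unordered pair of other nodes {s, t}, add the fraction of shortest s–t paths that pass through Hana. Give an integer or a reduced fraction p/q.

Pairs whose geodesics pass through Hana — Liam–Grace: 1; Emil–Grace: 1; Emil–Beata: 1; Veda–Grace: 1; Veda–Beata: 1; Ravi–Grace: 1; Kai–Grace: 1; Kai–Beata: 1; Grace–Beata: 1; Grace–Pablo: 1.
All other pairs contribute 0.
Summing the contributions gives betweenness(Hana) = 10.

10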